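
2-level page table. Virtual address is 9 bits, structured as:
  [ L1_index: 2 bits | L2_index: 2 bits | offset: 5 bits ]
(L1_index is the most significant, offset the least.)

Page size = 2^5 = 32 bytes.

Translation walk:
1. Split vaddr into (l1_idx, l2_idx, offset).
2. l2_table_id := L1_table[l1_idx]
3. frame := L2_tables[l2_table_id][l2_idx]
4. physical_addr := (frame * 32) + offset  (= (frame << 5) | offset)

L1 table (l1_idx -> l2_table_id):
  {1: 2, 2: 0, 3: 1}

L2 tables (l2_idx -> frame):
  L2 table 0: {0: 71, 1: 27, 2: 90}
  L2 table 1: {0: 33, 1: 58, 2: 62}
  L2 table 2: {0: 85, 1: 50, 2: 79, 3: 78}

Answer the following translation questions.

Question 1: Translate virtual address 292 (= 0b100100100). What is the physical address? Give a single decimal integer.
vaddr = 292 = 0b100100100
Split: l1_idx=2, l2_idx=1, offset=4
L1[2] = 0
L2[0][1] = 27
paddr = 27 * 32 + 4 = 868

Answer: 868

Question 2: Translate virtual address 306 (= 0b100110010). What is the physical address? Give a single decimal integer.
Answer: 882

Derivation:
vaddr = 306 = 0b100110010
Split: l1_idx=2, l2_idx=1, offset=18
L1[2] = 0
L2[0][1] = 27
paddr = 27 * 32 + 18 = 882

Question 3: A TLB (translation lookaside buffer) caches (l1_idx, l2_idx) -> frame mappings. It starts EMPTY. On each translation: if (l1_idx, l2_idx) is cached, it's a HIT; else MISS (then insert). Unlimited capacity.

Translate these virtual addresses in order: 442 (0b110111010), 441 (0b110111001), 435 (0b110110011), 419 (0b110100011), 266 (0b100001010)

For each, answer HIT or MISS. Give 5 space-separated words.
vaddr=442: (3,1) not in TLB -> MISS, insert
vaddr=441: (3,1) in TLB -> HIT
vaddr=435: (3,1) in TLB -> HIT
vaddr=419: (3,1) in TLB -> HIT
vaddr=266: (2,0) not in TLB -> MISS, insert

Answer: MISS HIT HIT HIT MISS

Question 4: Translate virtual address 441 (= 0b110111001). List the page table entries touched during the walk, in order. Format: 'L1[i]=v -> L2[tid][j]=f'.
vaddr = 441 = 0b110111001
Split: l1_idx=3, l2_idx=1, offset=25

Answer: L1[3]=1 -> L2[1][1]=58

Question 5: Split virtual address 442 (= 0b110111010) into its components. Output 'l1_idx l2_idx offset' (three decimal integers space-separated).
Answer: 3 1 26

Derivation:
vaddr = 442 = 0b110111010
  top 2 bits -> l1_idx = 3
  next 2 bits -> l2_idx = 1
  bottom 5 bits -> offset = 26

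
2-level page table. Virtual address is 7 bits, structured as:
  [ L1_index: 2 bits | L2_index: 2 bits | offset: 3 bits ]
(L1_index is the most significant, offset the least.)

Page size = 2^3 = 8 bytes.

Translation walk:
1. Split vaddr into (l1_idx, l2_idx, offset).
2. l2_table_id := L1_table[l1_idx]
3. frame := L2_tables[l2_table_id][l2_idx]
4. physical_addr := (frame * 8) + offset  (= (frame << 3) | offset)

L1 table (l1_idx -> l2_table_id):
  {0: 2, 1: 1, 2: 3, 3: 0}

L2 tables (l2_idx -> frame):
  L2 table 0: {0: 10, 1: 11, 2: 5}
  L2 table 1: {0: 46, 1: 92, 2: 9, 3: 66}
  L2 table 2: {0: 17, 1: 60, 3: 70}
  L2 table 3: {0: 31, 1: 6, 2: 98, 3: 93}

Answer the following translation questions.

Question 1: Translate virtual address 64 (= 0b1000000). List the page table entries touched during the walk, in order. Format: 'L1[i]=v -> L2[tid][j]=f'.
vaddr = 64 = 0b1000000
Split: l1_idx=2, l2_idx=0, offset=0

Answer: L1[2]=3 -> L2[3][0]=31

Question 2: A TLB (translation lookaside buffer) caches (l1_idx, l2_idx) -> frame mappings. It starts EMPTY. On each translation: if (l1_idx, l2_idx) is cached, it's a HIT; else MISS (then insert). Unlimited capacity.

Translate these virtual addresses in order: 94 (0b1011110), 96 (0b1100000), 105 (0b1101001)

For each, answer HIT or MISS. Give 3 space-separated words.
Answer: MISS MISS MISS

Derivation:
vaddr=94: (2,3) not in TLB -> MISS, insert
vaddr=96: (3,0) not in TLB -> MISS, insert
vaddr=105: (3,1) not in TLB -> MISS, insert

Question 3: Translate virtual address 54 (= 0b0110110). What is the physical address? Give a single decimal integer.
Answer: 78

Derivation:
vaddr = 54 = 0b0110110
Split: l1_idx=1, l2_idx=2, offset=6
L1[1] = 1
L2[1][2] = 9
paddr = 9 * 8 + 6 = 78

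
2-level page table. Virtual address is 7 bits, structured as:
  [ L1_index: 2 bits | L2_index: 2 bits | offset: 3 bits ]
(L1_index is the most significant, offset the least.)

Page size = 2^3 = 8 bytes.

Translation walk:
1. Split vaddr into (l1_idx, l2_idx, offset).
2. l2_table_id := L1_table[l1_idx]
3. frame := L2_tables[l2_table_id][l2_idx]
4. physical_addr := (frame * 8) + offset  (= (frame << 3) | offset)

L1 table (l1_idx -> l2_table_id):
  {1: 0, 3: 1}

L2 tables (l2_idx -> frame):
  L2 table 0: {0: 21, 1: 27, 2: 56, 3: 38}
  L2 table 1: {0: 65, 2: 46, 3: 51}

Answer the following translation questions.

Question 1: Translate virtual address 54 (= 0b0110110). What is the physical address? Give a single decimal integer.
Answer: 454

Derivation:
vaddr = 54 = 0b0110110
Split: l1_idx=1, l2_idx=2, offset=6
L1[1] = 0
L2[0][2] = 56
paddr = 56 * 8 + 6 = 454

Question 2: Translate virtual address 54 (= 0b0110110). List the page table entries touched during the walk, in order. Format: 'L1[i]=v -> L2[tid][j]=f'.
vaddr = 54 = 0b0110110
Split: l1_idx=1, l2_idx=2, offset=6

Answer: L1[1]=0 -> L2[0][2]=56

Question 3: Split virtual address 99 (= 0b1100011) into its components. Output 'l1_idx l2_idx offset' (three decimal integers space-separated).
Answer: 3 0 3

Derivation:
vaddr = 99 = 0b1100011
  top 2 bits -> l1_idx = 3
  next 2 bits -> l2_idx = 0
  bottom 3 bits -> offset = 3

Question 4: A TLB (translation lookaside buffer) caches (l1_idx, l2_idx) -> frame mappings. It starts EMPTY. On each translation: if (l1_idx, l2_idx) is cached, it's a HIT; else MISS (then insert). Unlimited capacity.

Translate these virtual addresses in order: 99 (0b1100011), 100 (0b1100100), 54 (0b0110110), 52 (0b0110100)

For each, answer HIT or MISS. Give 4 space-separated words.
Answer: MISS HIT MISS HIT

Derivation:
vaddr=99: (3,0) not in TLB -> MISS, insert
vaddr=100: (3,0) in TLB -> HIT
vaddr=54: (1,2) not in TLB -> MISS, insert
vaddr=52: (1,2) in TLB -> HIT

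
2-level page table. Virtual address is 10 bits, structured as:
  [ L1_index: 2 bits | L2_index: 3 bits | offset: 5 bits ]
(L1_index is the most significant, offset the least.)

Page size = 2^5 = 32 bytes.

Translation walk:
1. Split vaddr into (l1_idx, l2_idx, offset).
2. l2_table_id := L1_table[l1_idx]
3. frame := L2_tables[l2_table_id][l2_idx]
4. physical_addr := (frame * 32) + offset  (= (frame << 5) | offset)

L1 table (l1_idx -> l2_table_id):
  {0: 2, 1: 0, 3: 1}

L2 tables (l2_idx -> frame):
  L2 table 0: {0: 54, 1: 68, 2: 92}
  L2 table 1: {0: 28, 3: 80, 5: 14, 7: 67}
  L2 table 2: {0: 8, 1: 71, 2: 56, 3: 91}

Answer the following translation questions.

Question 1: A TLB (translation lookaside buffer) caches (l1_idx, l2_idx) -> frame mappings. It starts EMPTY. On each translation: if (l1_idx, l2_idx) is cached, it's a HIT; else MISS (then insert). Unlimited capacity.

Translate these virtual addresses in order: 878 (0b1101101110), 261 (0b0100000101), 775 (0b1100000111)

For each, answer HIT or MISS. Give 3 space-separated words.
Answer: MISS MISS MISS

Derivation:
vaddr=878: (3,3) not in TLB -> MISS, insert
vaddr=261: (1,0) not in TLB -> MISS, insert
vaddr=775: (3,0) not in TLB -> MISS, insert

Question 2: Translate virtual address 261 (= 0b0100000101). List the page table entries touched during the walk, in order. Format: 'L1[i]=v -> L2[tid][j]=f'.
Answer: L1[1]=0 -> L2[0][0]=54

Derivation:
vaddr = 261 = 0b0100000101
Split: l1_idx=1, l2_idx=0, offset=5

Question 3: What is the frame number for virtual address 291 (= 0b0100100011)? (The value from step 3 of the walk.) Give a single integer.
vaddr = 291: l1_idx=1, l2_idx=1
L1[1] = 0; L2[0][1] = 68

Answer: 68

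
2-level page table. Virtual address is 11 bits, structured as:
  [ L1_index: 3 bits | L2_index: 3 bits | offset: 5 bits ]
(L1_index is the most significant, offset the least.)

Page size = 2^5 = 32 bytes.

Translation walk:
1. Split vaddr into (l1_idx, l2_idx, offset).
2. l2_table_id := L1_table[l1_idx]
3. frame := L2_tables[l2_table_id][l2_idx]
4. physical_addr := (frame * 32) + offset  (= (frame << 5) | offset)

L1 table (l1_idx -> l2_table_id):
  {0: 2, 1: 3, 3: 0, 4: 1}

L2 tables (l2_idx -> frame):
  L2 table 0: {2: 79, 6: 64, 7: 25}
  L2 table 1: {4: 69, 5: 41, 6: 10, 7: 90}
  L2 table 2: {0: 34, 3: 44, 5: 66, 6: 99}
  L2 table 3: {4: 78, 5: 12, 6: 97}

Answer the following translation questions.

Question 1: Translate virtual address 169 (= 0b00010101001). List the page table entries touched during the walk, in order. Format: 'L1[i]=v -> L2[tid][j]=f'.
Answer: L1[0]=2 -> L2[2][5]=66

Derivation:
vaddr = 169 = 0b00010101001
Split: l1_idx=0, l2_idx=5, offset=9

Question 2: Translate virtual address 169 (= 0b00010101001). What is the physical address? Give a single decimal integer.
Answer: 2121

Derivation:
vaddr = 169 = 0b00010101001
Split: l1_idx=0, l2_idx=5, offset=9
L1[0] = 2
L2[2][5] = 66
paddr = 66 * 32 + 9 = 2121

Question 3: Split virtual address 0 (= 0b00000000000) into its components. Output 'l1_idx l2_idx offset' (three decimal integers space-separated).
Answer: 0 0 0

Derivation:
vaddr = 0 = 0b00000000000
  top 3 bits -> l1_idx = 0
  next 3 bits -> l2_idx = 0
  bottom 5 bits -> offset = 0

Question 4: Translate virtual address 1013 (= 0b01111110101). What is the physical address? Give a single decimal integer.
Answer: 821

Derivation:
vaddr = 1013 = 0b01111110101
Split: l1_idx=3, l2_idx=7, offset=21
L1[3] = 0
L2[0][7] = 25
paddr = 25 * 32 + 21 = 821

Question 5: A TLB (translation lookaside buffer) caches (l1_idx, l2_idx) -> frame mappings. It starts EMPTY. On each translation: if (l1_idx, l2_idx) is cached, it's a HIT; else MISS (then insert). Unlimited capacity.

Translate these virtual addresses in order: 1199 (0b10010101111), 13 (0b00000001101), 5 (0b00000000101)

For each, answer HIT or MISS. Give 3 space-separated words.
vaddr=1199: (4,5) not in TLB -> MISS, insert
vaddr=13: (0,0) not in TLB -> MISS, insert
vaddr=5: (0,0) in TLB -> HIT

Answer: MISS MISS HIT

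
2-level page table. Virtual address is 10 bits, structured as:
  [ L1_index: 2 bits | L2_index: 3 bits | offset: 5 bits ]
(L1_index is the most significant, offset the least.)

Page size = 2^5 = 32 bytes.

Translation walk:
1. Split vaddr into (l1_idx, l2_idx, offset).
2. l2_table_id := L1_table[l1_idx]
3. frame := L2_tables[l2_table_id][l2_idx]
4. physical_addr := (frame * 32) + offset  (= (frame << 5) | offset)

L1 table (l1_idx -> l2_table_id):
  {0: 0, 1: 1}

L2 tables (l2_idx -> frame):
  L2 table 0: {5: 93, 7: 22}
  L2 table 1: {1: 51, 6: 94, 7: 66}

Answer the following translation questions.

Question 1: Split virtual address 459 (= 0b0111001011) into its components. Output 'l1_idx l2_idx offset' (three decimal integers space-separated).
Answer: 1 6 11

Derivation:
vaddr = 459 = 0b0111001011
  top 2 bits -> l1_idx = 1
  next 3 bits -> l2_idx = 6
  bottom 5 bits -> offset = 11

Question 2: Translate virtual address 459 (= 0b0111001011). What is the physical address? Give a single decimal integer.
Answer: 3019

Derivation:
vaddr = 459 = 0b0111001011
Split: l1_idx=1, l2_idx=6, offset=11
L1[1] = 1
L2[1][6] = 94
paddr = 94 * 32 + 11 = 3019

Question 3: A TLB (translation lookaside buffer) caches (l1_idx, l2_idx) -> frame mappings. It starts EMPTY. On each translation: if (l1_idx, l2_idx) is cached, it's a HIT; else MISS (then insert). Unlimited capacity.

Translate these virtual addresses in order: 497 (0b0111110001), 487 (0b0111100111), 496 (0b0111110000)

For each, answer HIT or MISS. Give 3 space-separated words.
vaddr=497: (1,7) not in TLB -> MISS, insert
vaddr=487: (1,7) in TLB -> HIT
vaddr=496: (1,7) in TLB -> HIT

Answer: MISS HIT HIT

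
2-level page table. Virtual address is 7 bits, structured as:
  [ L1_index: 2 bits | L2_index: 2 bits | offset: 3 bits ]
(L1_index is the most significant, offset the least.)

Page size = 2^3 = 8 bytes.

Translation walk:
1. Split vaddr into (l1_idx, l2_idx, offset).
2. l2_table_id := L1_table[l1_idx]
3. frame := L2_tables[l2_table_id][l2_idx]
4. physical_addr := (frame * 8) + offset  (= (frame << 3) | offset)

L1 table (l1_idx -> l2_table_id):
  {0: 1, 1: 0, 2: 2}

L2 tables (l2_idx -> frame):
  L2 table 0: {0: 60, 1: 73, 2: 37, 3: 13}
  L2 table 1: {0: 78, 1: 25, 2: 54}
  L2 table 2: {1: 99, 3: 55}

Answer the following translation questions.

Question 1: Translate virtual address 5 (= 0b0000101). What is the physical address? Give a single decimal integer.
Answer: 629

Derivation:
vaddr = 5 = 0b0000101
Split: l1_idx=0, l2_idx=0, offset=5
L1[0] = 1
L2[1][0] = 78
paddr = 78 * 8 + 5 = 629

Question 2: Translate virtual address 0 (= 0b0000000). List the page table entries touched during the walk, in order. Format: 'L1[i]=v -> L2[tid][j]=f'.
Answer: L1[0]=1 -> L2[1][0]=78

Derivation:
vaddr = 0 = 0b0000000
Split: l1_idx=0, l2_idx=0, offset=0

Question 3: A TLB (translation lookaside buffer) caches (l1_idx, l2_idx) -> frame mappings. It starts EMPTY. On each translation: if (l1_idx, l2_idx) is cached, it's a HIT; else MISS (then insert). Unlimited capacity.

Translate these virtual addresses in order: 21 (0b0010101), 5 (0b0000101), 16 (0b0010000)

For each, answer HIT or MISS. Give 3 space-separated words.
Answer: MISS MISS HIT

Derivation:
vaddr=21: (0,2) not in TLB -> MISS, insert
vaddr=5: (0,0) not in TLB -> MISS, insert
vaddr=16: (0,2) in TLB -> HIT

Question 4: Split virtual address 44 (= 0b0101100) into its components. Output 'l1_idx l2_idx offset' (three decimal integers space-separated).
Answer: 1 1 4

Derivation:
vaddr = 44 = 0b0101100
  top 2 bits -> l1_idx = 1
  next 2 bits -> l2_idx = 1
  bottom 3 bits -> offset = 4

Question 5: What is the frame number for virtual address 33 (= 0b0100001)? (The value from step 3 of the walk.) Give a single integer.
vaddr = 33: l1_idx=1, l2_idx=0
L1[1] = 0; L2[0][0] = 60

Answer: 60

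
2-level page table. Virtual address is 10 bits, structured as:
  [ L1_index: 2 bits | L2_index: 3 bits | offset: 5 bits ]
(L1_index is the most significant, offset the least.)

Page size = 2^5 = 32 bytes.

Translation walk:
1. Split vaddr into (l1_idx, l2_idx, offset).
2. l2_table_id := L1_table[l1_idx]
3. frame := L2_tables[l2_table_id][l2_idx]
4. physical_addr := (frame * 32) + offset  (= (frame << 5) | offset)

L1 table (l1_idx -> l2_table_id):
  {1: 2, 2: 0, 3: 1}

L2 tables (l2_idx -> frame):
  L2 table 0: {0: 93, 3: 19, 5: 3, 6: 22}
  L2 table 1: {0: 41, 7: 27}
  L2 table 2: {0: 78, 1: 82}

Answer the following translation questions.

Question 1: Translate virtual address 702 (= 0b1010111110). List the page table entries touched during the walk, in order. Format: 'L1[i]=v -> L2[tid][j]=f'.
vaddr = 702 = 0b1010111110
Split: l1_idx=2, l2_idx=5, offset=30

Answer: L1[2]=0 -> L2[0][5]=3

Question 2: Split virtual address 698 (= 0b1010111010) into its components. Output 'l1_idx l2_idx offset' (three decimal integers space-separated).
Answer: 2 5 26

Derivation:
vaddr = 698 = 0b1010111010
  top 2 bits -> l1_idx = 2
  next 3 bits -> l2_idx = 5
  bottom 5 bits -> offset = 26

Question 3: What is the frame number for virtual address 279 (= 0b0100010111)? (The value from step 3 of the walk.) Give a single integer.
Answer: 78

Derivation:
vaddr = 279: l1_idx=1, l2_idx=0
L1[1] = 2; L2[2][0] = 78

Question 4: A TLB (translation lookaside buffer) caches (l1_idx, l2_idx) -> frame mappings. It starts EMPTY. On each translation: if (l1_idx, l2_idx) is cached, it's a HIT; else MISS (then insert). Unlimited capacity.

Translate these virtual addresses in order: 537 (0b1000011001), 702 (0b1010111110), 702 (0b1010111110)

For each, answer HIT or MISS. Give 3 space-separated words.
vaddr=537: (2,0) not in TLB -> MISS, insert
vaddr=702: (2,5) not in TLB -> MISS, insert
vaddr=702: (2,5) in TLB -> HIT

Answer: MISS MISS HIT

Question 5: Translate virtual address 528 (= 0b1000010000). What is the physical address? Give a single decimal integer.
vaddr = 528 = 0b1000010000
Split: l1_idx=2, l2_idx=0, offset=16
L1[2] = 0
L2[0][0] = 93
paddr = 93 * 32 + 16 = 2992

Answer: 2992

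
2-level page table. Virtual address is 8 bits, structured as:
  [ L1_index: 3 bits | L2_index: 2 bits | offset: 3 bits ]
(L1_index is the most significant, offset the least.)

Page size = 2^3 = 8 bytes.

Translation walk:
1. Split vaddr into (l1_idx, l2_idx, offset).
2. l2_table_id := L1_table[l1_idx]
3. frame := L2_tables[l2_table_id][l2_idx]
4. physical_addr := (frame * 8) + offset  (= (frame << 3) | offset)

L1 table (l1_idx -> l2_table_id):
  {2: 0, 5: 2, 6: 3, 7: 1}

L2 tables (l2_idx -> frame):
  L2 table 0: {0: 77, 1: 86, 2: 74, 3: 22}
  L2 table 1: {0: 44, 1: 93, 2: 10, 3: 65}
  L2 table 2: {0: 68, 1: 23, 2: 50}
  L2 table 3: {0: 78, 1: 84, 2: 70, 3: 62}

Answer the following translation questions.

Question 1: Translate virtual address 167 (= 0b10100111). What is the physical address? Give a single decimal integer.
Answer: 551

Derivation:
vaddr = 167 = 0b10100111
Split: l1_idx=5, l2_idx=0, offset=7
L1[5] = 2
L2[2][0] = 68
paddr = 68 * 8 + 7 = 551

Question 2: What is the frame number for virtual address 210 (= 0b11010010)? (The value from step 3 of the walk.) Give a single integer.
Answer: 70

Derivation:
vaddr = 210: l1_idx=6, l2_idx=2
L1[6] = 3; L2[3][2] = 70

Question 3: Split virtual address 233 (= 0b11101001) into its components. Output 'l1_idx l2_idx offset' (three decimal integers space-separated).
vaddr = 233 = 0b11101001
  top 3 bits -> l1_idx = 7
  next 2 bits -> l2_idx = 1
  bottom 3 bits -> offset = 1

Answer: 7 1 1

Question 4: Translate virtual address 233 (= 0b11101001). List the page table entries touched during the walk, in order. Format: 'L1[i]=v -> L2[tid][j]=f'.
vaddr = 233 = 0b11101001
Split: l1_idx=7, l2_idx=1, offset=1

Answer: L1[7]=1 -> L2[1][1]=93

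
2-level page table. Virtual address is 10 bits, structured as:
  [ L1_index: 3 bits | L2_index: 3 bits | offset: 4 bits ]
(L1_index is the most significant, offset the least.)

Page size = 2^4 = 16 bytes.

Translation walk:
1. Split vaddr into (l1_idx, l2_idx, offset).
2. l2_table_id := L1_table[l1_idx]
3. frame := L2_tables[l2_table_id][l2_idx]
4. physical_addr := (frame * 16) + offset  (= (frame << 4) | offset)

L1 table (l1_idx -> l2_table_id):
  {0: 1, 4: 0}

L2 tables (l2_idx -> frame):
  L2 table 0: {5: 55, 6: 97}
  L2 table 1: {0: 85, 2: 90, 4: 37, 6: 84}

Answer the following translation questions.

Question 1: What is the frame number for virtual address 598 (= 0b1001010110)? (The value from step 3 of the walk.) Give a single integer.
vaddr = 598: l1_idx=4, l2_idx=5
L1[4] = 0; L2[0][5] = 55

Answer: 55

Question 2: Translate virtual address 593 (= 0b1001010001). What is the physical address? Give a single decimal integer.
Answer: 881

Derivation:
vaddr = 593 = 0b1001010001
Split: l1_idx=4, l2_idx=5, offset=1
L1[4] = 0
L2[0][5] = 55
paddr = 55 * 16 + 1 = 881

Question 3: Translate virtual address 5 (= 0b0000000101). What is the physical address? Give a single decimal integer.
Answer: 1365

Derivation:
vaddr = 5 = 0b0000000101
Split: l1_idx=0, l2_idx=0, offset=5
L1[0] = 1
L2[1][0] = 85
paddr = 85 * 16 + 5 = 1365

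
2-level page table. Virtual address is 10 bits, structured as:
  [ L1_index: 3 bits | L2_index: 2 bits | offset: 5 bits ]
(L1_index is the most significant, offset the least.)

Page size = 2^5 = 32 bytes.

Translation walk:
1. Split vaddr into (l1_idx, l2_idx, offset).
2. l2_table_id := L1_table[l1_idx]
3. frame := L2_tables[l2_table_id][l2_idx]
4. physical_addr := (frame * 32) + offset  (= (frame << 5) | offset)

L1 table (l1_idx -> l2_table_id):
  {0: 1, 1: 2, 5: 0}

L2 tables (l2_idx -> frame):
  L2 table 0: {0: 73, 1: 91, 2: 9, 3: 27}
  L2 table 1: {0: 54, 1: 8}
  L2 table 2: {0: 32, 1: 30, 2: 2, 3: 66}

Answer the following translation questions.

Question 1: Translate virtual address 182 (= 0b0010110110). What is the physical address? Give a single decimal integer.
vaddr = 182 = 0b0010110110
Split: l1_idx=1, l2_idx=1, offset=22
L1[1] = 2
L2[2][1] = 30
paddr = 30 * 32 + 22 = 982

Answer: 982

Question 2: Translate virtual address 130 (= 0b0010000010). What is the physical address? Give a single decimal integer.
vaddr = 130 = 0b0010000010
Split: l1_idx=1, l2_idx=0, offset=2
L1[1] = 2
L2[2][0] = 32
paddr = 32 * 32 + 2 = 1026

Answer: 1026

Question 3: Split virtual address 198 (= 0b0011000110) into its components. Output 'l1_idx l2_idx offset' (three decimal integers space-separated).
Answer: 1 2 6

Derivation:
vaddr = 198 = 0b0011000110
  top 3 bits -> l1_idx = 1
  next 2 bits -> l2_idx = 2
  bottom 5 bits -> offset = 6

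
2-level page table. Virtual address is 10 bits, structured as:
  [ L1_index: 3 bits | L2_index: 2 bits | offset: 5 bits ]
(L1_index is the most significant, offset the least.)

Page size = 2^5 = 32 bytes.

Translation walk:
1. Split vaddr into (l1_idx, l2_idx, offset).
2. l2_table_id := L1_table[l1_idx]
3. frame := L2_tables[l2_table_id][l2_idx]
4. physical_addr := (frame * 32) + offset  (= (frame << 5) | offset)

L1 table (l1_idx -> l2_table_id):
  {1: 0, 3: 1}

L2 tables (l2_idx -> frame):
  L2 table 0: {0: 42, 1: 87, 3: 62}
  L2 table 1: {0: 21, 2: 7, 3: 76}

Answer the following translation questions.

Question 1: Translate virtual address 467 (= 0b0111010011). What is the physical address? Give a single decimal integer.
vaddr = 467 = 0b0111010011
Split: l1_idx=3, l2_idx=2, offset=19
L1[3] = 1
L2[1][2] = 7
paddr = 7 * 32 + 19 = 243

Answer: 243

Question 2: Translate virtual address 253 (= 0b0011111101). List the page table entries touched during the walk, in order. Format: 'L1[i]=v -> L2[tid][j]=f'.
Answer: L1[1]=0 -> L2[0][3]=62

Derivation:
vaddr = 253 = 0b0011111101
Split: l1_idx=1, l2_idx=3, offset=29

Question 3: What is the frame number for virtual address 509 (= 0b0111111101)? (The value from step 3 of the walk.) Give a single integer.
vaddr = 509: l1_idx=3, l2_idx=3
L1[3] = 1; L2[1][3] = 76

Answer: 76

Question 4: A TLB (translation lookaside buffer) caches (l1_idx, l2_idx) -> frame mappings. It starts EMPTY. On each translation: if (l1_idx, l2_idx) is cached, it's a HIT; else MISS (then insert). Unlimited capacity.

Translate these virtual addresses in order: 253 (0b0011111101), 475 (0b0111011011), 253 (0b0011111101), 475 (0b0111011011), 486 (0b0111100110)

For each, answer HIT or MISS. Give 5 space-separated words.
vaddr=253: (1,3) not in TLB -> MISS, insert
vaddr=475: (3,2) not in TLB -> MISS, insert
vaddr=253: (1,3) in TLB -> HIT
vaddr=475: (3,2) in TLB -> HIT
vaddr=486: (3,3) not in TLB -> MISS, insert

Answer: MISS MISS HIT HIT MISS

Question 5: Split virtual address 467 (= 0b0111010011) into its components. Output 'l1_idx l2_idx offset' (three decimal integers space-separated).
Answer: 3 2 19

Derivation:
vaddr = 467 = 0b0111010011
  top 3 bits -> l1_idx = 3
  next 2 bits -> l2_idx = 2
  bottom 5 bits -> offset = 19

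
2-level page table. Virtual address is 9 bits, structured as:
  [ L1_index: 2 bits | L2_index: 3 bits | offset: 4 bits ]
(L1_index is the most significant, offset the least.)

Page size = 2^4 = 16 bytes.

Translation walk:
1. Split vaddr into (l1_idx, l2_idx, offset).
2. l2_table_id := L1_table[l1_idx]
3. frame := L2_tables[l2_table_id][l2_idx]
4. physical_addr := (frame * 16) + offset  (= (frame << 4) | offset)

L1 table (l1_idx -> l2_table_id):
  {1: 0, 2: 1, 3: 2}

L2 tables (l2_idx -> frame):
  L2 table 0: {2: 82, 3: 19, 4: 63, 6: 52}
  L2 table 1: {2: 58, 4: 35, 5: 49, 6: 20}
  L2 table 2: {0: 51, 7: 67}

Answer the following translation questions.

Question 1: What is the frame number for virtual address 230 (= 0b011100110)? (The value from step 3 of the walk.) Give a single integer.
Answer: 52

Derivation:
vaddr = 230: l1_idx=1, l2_idx=6
L1[1] = 0; L2[0][6] = 52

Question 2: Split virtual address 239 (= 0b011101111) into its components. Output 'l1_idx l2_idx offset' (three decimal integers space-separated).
vaddr = 239 = 0b011101111
  top 2 bits -> l1_idx = 1
  next 3 bits -> l2_idx = 6
  bottom 4 bits -> offset = 15

Answer: 1 6 15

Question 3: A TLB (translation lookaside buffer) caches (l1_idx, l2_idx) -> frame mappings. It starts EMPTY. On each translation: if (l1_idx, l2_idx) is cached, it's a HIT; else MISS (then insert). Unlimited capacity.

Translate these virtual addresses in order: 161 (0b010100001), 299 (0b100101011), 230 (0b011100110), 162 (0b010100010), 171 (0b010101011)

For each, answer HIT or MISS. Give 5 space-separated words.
vaddr=161: (1,2) not in TLB -> MISS, insert
vaddr=299: (2,2) not in TLB -> MISS, insert
vaddr=230: (1,6) not in TLB -> MISS, insert
vaddr=162: (1,2) in TLB -> HIT
vaddr=171: (1,2) in TLB -> HIT

Answer: MISS MISS MISS HIT HIT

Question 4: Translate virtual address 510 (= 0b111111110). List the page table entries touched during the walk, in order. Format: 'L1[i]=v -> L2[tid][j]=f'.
Answer: L1[3]=2 -> L2[2][7]=67

Derivation:
vaddr = 510 = 0b111111110
Split: l1_idx=3, l2_idx=7, offset=14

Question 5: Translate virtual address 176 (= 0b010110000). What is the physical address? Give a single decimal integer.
vaddr = 176 = 0b010110000
Split: l1_idx=1, l2_idx=3, offset=0
L1[1] = 0
L2[0][3] = 19
paddr = 19 * 16 + 0 = 304

Answer: 304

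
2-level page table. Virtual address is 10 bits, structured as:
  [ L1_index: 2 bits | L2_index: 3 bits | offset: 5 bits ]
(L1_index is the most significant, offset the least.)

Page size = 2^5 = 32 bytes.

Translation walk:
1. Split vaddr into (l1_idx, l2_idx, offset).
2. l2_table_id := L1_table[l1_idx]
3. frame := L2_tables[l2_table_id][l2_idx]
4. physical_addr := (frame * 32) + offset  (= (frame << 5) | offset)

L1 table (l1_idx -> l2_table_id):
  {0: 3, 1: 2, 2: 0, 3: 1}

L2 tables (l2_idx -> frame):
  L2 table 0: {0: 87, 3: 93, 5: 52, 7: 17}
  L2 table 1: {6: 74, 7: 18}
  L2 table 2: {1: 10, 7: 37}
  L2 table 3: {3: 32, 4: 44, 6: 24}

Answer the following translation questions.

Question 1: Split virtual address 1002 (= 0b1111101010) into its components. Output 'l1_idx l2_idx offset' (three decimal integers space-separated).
vaddr = 1002 = 0b1111101010
  top 2 bits -> l1_idx = 3
  next 3 bits -> l2_idx = 7
  bottom 5 bits -> offset = 10

Answer: 3 7 10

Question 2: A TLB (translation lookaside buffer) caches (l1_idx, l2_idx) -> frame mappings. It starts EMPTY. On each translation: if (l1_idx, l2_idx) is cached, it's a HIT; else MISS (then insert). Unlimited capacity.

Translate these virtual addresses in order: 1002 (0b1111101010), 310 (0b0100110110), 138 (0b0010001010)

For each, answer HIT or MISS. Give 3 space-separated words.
vaddr=1002: (3,7) not in TLB -> MISS, insert
vaddr=310: (1,1) not in TLB -> MISS, insert
vaddr=138: (0,4) not in TLB -> MISS, insert

Answer: MISS MISS MISS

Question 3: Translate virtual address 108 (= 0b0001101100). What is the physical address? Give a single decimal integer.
vaddr = 108 = 0b0001101100
Split: l1_idx=0, l2_idx=3, offset=12
L1[0] = 3
L2[3][3] = 32
paddr = 32 * 32 + 12 = 1036

Answer: 1036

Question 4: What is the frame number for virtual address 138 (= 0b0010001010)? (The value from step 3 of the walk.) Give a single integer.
Answer: 44

Derivation:
vaddr = 138: l1_idx=0, l2_idx=4
L1[0] = 3; L2[3][4] = 44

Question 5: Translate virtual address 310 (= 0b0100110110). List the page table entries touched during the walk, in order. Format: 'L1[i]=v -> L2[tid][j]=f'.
Answer: L1[1]=2 -> L2[2][1]=10

Derivation:
vaddr = 310 = 0b0100110110
Split: l1_idx=1, l2_idx=1, offset=22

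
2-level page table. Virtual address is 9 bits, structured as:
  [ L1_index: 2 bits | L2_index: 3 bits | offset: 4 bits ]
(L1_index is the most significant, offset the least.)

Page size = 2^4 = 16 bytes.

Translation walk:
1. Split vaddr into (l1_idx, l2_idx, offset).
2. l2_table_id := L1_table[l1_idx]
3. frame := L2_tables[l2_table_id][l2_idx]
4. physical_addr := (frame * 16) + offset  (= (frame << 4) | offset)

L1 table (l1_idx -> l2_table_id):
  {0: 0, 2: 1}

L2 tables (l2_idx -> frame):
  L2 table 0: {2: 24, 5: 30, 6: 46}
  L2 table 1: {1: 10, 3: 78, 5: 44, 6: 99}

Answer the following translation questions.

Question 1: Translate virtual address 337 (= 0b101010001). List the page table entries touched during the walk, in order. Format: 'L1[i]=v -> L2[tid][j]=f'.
Answer: L1[2]=1 -> L2[1][5]=44

Derivation:
vaddr = 337 = 0b101010001
Split: l1_idx=2, l2_idx=5, offset=1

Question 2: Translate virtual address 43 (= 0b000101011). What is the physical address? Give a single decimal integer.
vaddr = 43 = 0b000101011
Split: l1_idx=0, l2_idx=2, offset=11
L1[0] = 0
L2[0][2] = 24
paddr = 24 * 16 + 11 = 395

Answer: 395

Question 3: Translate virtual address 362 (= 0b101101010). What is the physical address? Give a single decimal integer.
Answer: 1594

Derivation:
vaddr = 362 = 0b101101010
Split: l1_idx=2, l2_idx=6, offset=10
L1[2] = 1
L2[1][6] = 99
paddr = 99 * 16 + 10 = 1594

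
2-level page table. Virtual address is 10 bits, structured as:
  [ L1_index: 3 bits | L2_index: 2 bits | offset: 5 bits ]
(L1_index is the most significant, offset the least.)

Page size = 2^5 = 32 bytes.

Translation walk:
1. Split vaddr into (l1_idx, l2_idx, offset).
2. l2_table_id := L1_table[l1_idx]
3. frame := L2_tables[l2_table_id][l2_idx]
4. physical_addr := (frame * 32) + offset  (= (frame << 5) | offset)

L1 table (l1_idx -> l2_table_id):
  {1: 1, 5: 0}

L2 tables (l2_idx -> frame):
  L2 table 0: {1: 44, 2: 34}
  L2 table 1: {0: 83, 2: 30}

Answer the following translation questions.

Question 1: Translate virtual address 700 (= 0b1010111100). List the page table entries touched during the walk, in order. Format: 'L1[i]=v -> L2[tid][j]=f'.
vaddr = 700 = 0b1010111100
Split: l1_idx=5, l2_idx=1, offset=28

Answer: L1[5]=0 -> L2[0][1]=44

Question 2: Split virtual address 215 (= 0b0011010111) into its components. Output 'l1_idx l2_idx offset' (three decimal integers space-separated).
Answer: 1 2 23

Derivation:
vaddr = 215 = 0b0011010111
  top 3 bits -> l1_idx = 1
  next 2 bits -> l2_idx = 2
  bottom 5 bits -> offset = 23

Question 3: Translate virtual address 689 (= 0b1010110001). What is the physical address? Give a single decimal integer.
vaddr = 689 = 0b1010110001
Split: l1_idx=5, l2_idx=1, offset=17
L1[5] = 0
L2[0][1] = 44
paddr = 44 * 32 + 17 = 1425

Answer: 1425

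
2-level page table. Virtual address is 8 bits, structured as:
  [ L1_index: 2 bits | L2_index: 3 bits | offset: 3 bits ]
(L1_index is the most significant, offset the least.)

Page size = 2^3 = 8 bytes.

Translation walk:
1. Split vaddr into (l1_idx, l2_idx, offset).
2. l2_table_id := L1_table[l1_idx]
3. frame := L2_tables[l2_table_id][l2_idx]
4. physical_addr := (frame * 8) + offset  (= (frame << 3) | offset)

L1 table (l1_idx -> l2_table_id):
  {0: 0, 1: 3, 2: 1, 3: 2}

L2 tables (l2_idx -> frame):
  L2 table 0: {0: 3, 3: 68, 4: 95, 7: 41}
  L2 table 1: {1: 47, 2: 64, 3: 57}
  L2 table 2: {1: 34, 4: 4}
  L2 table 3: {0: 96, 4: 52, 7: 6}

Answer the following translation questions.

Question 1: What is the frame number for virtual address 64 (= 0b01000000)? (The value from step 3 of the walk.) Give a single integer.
Answer: 96

Derivation:
vaddr = 64: l1_idx=1, l2_idx=0
L1[1] = 3; L2[3][0] = 96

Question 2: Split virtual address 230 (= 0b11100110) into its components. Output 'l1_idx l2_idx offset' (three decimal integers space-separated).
vaddr = 230 = 0b11100110
  top 2 bits -> l1_idx = 3
  next 3 bits -> l2_idx = 4
  bottom 3 bits -> offset = 6

Answer: 3 4 6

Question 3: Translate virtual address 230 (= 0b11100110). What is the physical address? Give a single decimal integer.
Answer: 38

Derivation:
vaddr = 230 = 0b11100110
Split: l1_idx=3, l2_idx=4, offset=6
L1[3] = 2
L2[2][4] = 4
paddr = 4 * 8 + 6 = 38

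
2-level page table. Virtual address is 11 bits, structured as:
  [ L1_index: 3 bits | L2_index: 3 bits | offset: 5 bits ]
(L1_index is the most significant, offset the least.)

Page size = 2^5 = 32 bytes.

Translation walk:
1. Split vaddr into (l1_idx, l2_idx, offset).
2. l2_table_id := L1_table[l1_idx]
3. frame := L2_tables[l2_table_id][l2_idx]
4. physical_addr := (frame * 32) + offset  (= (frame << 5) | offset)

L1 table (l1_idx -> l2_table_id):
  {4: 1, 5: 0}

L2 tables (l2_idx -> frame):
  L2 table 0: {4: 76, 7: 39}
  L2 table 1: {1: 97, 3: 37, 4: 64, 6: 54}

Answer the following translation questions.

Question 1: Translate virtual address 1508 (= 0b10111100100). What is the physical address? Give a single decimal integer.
Answer: 1252

Derivation:
vaddr = 1508 = 0b10111100100
Split: l1_idx=5, l2_idx=7, offset=4
L1[5] = 0
L2[0][7] = 39
paddr = 39 * 32 + 4 = 1252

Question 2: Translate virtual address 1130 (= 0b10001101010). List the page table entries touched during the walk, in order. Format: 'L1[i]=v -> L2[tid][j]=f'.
Answer: L1[4]=1 -> L2[1][3]=37

Derivation:
vaddr = 1130 = 0b10001101010
Split: l1_idx=4, l2_idx=3, offset=10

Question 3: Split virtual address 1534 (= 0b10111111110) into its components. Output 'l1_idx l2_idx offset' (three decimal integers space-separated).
Answer: 5 7 30

Derivation:
vaddr = 1534 = 0b10111111110
  top 3 bits -> l1_idx = 5
  next 3 bits -> l2_idx = 7
  bottom 5 bits -> offset = 30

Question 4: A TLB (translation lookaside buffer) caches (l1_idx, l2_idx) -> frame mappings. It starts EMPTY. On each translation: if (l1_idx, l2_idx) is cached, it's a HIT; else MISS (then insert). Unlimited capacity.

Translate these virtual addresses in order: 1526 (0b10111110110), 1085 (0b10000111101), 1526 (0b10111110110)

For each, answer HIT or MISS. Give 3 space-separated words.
Answer: MISS MISS HIT

Derivation:
vaddr=1526: (5,7) not in TLB -> MISS, insert
vaddr=1085: (4,1) not in TLB -> MISS, insert
vaddr=1526: (5,7) in TLB -> HIT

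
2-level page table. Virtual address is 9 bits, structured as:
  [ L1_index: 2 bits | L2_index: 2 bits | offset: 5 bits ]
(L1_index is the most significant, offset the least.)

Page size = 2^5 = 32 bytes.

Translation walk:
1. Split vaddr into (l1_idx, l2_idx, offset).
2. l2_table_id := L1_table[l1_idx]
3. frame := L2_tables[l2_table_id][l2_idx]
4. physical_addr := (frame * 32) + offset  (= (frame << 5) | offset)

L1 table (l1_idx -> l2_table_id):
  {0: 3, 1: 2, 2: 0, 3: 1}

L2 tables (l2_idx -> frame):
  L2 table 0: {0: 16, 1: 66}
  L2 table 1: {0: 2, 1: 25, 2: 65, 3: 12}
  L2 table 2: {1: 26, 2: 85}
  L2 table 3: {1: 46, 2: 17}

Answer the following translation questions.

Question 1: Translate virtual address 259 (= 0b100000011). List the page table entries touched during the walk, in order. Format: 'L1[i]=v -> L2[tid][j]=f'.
Answer: L1[2]=0 -> L2[0][0]=16

Derivation:
vaddr = 259 = 0b100000011
Split: l1_idx=2, l2_idx=0, offset=3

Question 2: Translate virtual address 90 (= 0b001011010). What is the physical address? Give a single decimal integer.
Answer: 570

Derivation:
vaddr = 90 = 0b001011010
Split: l1_idx=0, l2_idx=2, offset=26
L1[0] = 3
L2[3][2] = 17
paddr = 17 * 32 + 26 = 570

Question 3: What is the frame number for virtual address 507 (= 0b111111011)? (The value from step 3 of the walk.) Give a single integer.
Answer: 12

Derivation:
vaddr = 507: l1_idx=3, l2_idx=3
L1[3] = 1; L2[1][3] = 12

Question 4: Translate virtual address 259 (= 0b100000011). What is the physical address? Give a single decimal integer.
Answer: 515

Derivation:
vaddr = 259 = 0b100000011
Split: l1_idx=2, l2_idx=0, offset=3
L1[2] = 0
L2[0][0] = 16
paddr = 16 * 32 + 3 = 515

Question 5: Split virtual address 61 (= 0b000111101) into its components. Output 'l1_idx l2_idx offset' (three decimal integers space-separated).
Answer: 0 1 29

Derivation:
vaddr = 61 = 0b000111101
  top 2 bits -> l1_idx = 0
  next 2 bits -> l2_idx = 1
  bottom 5 bits -> offset = 29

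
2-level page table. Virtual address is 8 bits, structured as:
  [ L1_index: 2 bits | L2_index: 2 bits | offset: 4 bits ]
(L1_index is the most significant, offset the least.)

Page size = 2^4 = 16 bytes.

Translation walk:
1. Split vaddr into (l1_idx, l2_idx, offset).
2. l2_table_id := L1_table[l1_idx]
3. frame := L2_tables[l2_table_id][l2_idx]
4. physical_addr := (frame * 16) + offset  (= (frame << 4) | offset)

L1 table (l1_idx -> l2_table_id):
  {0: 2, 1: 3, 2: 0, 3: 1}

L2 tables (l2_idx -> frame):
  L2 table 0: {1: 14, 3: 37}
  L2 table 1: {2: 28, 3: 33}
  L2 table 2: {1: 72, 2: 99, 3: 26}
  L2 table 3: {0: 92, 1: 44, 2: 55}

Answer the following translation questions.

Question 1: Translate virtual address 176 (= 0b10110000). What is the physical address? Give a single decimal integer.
Answer: 592

Derivation:
vaddr = 176 = 0b10110000
Split: l1_idx=2, l2_idx=3, offset=0
L1[2] = 0
L2[0][3] = 37
paddr = 37 * 16 + 0 = 592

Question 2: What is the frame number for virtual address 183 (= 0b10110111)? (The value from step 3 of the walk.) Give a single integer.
vaddr = 183: l1_idx=2, l2_idx=3
L1[2] = 0; L2[0][3] = 37

Answer: 37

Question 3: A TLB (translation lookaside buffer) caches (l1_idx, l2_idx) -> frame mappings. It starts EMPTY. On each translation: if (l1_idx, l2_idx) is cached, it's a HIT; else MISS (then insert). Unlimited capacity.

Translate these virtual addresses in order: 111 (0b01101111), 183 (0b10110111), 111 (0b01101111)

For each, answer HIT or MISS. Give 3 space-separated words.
Answer: MISS MISS HIT

Derivation:
vaddr=111: (1,2) not in TLB -> MISS, insert
vaddr=183: (2,3) not in TLB -> MISS, insert
vaddr=111: (1,2) in TLB -> HIT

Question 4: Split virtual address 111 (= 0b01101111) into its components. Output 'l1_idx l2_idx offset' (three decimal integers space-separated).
vaddr = 111 = 0b01101111
  top 2 bits -> l1_idx = 1
  next 2 bits -> l2_idx = 2
  bottom 4 bits -> offset = 15

Answer: 1 2 15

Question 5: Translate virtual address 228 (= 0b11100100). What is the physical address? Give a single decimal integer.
Answer: 452

Derivation:
vaddr = 228 = 0b11100100
Split: l1_idx=3, l2_idx=2, offset=4
L1[3] = 1
L2[1][2] = 28
paddr = 28 * 16 + 4 = 452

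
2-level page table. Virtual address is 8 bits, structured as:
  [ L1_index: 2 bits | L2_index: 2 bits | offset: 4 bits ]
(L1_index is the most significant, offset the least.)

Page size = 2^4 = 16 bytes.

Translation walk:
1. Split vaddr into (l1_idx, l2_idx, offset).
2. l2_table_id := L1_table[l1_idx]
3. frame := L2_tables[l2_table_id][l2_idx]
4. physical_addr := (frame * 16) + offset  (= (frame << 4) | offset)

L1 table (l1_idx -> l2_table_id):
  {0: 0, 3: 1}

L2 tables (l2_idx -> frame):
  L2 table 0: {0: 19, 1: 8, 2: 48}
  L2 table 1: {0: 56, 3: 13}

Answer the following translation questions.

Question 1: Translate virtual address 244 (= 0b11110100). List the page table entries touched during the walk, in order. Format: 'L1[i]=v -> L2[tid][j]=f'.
Answer: L1[3]=1 -> L2[1][3]=13

Derivation:
vaddr = 244 = 0b11110100
Split: l1_idx=3, l2_idx=3, offset=4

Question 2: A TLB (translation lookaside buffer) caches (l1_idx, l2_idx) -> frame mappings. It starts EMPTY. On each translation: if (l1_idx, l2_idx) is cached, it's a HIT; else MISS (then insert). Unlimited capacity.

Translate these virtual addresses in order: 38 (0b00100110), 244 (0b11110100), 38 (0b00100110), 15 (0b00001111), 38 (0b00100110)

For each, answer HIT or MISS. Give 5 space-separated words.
Answer: MISS MISS HIT MISS HIT

Derivation:
vaddr=38: (0,2) not in TLB -> MISS, insert
vaddr=244: (3,3) not in TLB -> MISS, insert
vaddr=38: (0,2) in TLB -> HIT
vaddr=15: (0,0) not in TLB -> MISS, insert
vaddr=38: (0,2) in TLB -> HIT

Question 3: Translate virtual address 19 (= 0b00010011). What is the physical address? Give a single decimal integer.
vaddr = 19 = 0b00010011
Split: l1_idx=0, l2_idx=1, offset=3
L1[0] = 0
L2[0][1] = 8
paddr = 8 * 16 + 3 = 131

Answer: 131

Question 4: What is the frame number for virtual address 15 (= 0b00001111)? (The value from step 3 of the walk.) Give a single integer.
vaddr = 15: l1_idx=0, l2_idx=0
L1[0] = 0; L2[0][0] = 19

Answer: 19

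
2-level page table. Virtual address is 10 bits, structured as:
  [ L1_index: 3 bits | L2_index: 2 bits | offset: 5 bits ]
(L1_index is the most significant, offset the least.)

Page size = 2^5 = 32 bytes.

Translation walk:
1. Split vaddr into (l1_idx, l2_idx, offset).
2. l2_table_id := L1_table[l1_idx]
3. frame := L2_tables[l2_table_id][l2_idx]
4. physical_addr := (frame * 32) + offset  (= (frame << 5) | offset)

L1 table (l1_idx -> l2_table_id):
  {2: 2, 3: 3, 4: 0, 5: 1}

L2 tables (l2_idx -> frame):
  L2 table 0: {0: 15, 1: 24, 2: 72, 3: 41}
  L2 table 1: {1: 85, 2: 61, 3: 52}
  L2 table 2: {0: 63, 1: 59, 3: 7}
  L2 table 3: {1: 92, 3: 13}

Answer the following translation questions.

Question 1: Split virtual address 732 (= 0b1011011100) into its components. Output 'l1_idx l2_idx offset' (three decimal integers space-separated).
Answer: 5 2 28

Derivation:
vaddr = 732 = 0b1011011100
  top 3 bits -> l1_idx = 5
  next 2 bits -> l2_idx = 2
  bottom 5 bits -> offset = 28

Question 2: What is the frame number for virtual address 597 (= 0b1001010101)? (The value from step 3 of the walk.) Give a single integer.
Answer: 72

Derivation:
vaddr = 597: l1_idx=4, l2_idx=2
L1[4] = 0; L2[0][2] = 72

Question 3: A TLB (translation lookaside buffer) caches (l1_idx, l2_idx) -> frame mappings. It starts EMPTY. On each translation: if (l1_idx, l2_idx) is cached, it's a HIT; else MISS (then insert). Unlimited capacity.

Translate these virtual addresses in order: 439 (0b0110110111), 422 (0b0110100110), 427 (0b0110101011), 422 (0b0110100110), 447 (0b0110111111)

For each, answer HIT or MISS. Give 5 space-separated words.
Answer: MISS HIT HIT HIT HIT

Derivation:
vaddr=439: (3,1) not in TLB -> MISS, insert
vaddr=422: (3,1) in TLB -> HIT
vaddr=427: (3,1) in TLB -> HIT
vaddr=422: (3,1) in TLB -> HIT
vaddr=447: (3,1) in TLB -> HIT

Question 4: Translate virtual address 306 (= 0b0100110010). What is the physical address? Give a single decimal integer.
vaddr = 306 = 0b0100110010
Split: l1_idx=2, l2_idx=1, offset=18
L1[2] = 2
L2[2][1] = 59
paddr = 59 * 32 + 18 = 1906

Answer: 1906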